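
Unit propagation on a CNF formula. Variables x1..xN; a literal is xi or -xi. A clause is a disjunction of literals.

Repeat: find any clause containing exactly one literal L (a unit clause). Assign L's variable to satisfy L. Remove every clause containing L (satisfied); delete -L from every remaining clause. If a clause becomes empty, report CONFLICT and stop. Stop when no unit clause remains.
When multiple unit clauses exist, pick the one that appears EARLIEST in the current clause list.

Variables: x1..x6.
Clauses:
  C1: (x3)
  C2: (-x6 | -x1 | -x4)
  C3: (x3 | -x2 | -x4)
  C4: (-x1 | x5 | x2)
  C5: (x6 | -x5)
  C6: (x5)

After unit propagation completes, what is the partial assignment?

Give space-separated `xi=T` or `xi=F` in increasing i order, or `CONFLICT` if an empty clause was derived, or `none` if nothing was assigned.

unit clause [3] forces x3=T; simplify:
  satisfied 2 clause(s); 4 remain; assigned so far: [3]
unit clause [5] forces x5=T; simplify:
  drop -5 from [6, -5] -> [6]
  satisfied 2 clause(s); 2 remain; assigned so far: [3, 5]
unit clause [6] forces x6=T; simplify:
  drop -6 from [-6, -1, -4] -> [-1, -4]
  satisfied 1 clause(s); 1 remain; assigned so far: [3, 5, 6]

Answer: x3=T x5=T x6=T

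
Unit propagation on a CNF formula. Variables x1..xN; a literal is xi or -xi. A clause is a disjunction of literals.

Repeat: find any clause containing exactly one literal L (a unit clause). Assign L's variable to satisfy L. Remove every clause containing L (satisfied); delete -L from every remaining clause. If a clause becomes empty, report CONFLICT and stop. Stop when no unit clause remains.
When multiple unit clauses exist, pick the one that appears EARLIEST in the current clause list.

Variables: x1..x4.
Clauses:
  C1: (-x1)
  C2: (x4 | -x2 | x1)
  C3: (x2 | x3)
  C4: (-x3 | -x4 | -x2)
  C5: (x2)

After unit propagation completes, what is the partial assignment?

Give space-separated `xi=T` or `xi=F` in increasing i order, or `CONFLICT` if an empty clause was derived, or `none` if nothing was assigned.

Answer: x1=F x2=T x3=F x4=T

Derivation:
unit clause [-1] forces x1=F; simplify:
  drop 1 from [4, -2, 1] -> [4, -2]
  satisfied 1 clause(s); 4 remain; assigned so far: [1]
unit clause [2] forces x2=T; simplify:
  drop -2 from [4, -2] -> [4]
  drop -2 from [-3, -4, -2] -> [-3, -4]
  satisfied 2 clause(s); 2 remain; assigned so far: [1, 2]
unit clause [4] forces x4=T; simplify:
  drop -4 from [-3, -4] -> [-3]
  satisfied 1 clause(s); 1 remain; assigned so far: [1, 2, 4]
unit clause [-3] forces x3=F; simplify:
  satisfied 1 clause(s); 0 remain; assigned so far: [1, 2, 3, 4]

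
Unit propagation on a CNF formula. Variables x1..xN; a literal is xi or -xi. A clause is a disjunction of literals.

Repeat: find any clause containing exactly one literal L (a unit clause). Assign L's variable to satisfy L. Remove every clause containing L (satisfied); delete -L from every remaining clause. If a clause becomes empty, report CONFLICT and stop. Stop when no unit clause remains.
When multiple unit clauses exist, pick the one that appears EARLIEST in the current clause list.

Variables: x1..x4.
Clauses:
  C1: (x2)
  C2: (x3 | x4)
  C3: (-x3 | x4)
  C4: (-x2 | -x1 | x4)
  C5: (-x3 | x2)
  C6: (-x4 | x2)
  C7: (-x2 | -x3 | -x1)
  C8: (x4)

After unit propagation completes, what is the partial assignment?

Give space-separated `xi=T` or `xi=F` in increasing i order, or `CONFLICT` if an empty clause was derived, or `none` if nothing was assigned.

Answer: x2=T x4=T

Derivation:
unit clause [2] forces x2=T; simplify:
  drop -2 from [-2, -1, 4] -> [-1, 4]
  drop -2 from [-2, -3, -1] -> [-3, -1]
  satisfied 3 clause(s); 5 remain; assigned so far: [2]
unit clause [4] forces x4=T; simplify:
  satisfied 4 clause(s); 1 remain; assigned so far: [2, 4]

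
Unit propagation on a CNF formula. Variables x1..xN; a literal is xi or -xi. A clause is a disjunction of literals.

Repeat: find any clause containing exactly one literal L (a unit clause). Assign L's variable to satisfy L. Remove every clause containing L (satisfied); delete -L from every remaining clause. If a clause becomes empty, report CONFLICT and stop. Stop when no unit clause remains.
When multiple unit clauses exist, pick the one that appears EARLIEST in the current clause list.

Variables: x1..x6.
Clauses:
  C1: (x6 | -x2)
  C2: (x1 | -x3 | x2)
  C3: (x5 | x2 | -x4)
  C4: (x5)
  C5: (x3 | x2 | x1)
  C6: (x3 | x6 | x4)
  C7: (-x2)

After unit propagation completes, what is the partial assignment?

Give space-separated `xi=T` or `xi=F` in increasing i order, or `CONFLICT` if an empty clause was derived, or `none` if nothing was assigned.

unit clause [5] forces x5=T; simplify:
  satisfied 2 clause(s); 5 remain; assigned so far: [5]
unit clause [-2] forces x2=F; simplify:
  drop 2 from [1, -3, 2] -> [1, -3]
  drop 2 from [3, 2, 1] -> [3, 1]
  satisfied 2 clause(s); 3 remain; assigned so far: [2, 5]

Answer: x2=F x5=T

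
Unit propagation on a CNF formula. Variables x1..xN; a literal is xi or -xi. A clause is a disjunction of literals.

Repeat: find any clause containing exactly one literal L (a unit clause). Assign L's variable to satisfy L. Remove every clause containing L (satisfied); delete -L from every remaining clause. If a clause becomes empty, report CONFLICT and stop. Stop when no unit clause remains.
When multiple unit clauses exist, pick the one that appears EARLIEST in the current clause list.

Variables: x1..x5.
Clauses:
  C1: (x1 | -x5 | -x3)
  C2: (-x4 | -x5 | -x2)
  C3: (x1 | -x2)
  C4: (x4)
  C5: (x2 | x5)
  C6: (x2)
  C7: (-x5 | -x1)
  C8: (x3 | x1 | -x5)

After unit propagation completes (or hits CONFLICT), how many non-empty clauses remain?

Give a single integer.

Answer: 0

Derivation:
unit clause [4] forces x4=T; simplify:
  drop -4 from [-4, -5, -2] -> [-5, -2]
  satisfied 1 clause(s); 7 remain; assigned so far: [4]
unit clause [2] forces x2=T; simplify:
  drop -2 from [-5, -2] -> [-5]
  drop -2 from [1, -2] -> [1]
  satisfied 2 clause(s); 5 remain; assigned so far: [2, 4]
unit clause [-5] forces x5=F; simplify:
  satisfied 4 clause(s); 1 remain; assigned so far: [2, 4, 5]
unit clause [1] forces x1=T; simplify:
  satisfied 1 clause(s); 0 remain; assigned so far: [1, 2, 4, 5]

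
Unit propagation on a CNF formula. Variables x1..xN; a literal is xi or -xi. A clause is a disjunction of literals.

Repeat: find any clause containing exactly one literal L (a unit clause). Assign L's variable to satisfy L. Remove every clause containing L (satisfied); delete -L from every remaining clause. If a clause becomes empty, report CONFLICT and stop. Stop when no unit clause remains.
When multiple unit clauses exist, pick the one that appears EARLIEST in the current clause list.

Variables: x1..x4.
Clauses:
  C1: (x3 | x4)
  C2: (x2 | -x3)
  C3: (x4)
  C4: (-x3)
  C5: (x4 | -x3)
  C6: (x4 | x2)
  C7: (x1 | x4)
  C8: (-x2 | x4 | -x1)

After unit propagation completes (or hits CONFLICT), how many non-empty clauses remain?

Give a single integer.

unit clause [4] forces x4=T; simplify:
  satisfied 6 clause(s); 2 remain; assigned so far: [4]
unit clause [-3] forces x3=F; simplify:
  satisfied 2 clause(s); 0 remain; assigned so far: [3, 4]

Answer: 0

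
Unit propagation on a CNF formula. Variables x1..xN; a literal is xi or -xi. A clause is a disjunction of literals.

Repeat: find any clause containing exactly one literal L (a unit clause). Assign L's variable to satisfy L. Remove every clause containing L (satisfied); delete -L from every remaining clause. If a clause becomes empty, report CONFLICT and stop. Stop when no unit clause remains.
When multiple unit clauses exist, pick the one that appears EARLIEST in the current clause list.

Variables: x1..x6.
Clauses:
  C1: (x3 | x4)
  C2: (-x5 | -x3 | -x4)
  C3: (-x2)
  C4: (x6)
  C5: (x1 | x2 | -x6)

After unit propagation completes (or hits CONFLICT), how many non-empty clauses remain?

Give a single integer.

unit clause [-2] forces x2=F; simplify:
  drop 2 from [1, 2, -6] -> [1, -6]
  satisfied 1 clause(s); 4 remain; assigned so far: [2]
unit clause [6] forces x6=T; simplify:
  drop -6 from [1, -6] -> [1]
  satisfied 1 clause(s); 3 remain; assigned so far: [2, 6]
unit clause [1] forces x1=T; simplify:
  satisfied 1 clause(s); 2 remain; assigned so far: [1, 2, 6]

Answer: 2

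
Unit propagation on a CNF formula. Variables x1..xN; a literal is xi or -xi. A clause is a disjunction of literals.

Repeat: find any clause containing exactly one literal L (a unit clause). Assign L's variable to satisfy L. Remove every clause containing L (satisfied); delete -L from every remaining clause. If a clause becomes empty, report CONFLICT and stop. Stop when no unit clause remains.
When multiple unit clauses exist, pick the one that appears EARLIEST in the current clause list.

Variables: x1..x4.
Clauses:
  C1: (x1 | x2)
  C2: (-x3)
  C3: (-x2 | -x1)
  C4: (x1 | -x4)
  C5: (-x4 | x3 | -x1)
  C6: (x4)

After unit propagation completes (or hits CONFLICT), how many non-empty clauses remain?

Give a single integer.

unit clause [-3] forces x3=F; simplify:
  drop 3 from [-4, 3, -1] -> [-4, -1]
  satisfied 1 clause(s); 5 remain; assigned so far: [3]
unit clause [4] forces x4=T; simplify:
  drop -4 from [1, -4] -> [1]
  drop -4 from [-4, -1] -> [-1]
  satisfied 1 clause(s); 4 remain; assigned so far: [3, 4]
unit clause [1] forces x1=T; simplify:
  drop -1 from [-2, -1] -> [-2]
  drop -1 from [-1] -> [] (empty!)
  satisfied 2 clause(s); 2 remain; assigned so far: [1, 3, 4]
CONFLICT (empty clause)

Answer: 1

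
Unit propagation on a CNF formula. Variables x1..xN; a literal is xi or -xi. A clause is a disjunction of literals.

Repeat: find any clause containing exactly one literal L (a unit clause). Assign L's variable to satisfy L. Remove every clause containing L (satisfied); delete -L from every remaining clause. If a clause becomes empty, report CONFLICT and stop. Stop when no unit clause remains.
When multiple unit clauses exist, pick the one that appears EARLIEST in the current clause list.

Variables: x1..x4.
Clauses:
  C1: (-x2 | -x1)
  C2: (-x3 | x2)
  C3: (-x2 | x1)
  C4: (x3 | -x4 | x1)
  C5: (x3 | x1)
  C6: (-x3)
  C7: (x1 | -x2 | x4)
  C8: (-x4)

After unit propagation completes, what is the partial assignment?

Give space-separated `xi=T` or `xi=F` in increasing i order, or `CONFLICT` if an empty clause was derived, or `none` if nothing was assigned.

unit clause [-3] forces x3=F; simplify:
  drop 3 from [3, -4, 1] -> [-4, 1]
  drop 3 from [3, 1] -> [1]
  satisfied 2 clause(s); 6 remain; assigned so far: [3]
unit clause [1] forces x1=T; simplify:
  drop -1 from [-2, -1] -> [-2]
  satisfied 4 clause(s); 2 remain; assigned so far: [1, 3]
unit clause [-2] forces x2=F; simplify:
  satisfied 1 clause(s); 1 remain; assigned so far: [1, 2, 3]
unit clause [-4] forces x4=F; simplify:
  satisfied 1 clause(s); 0 remain; assigned so far: [1, 2, 3, 4]

Answer: x1=T x2=F x3=F x4=F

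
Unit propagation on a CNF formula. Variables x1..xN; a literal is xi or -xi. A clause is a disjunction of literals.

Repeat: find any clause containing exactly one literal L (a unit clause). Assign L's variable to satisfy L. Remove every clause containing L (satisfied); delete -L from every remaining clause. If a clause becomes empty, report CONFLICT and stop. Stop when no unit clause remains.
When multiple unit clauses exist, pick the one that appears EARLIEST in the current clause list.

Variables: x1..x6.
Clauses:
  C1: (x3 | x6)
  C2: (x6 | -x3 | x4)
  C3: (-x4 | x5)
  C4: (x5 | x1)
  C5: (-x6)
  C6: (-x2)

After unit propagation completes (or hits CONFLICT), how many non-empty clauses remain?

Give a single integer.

Answer: 0

Derivation:
unit clause [-6] forces x6=F; simplify:
  drop 6 from [3, 6] -> [3]
  drop 6 from [6, -3, 4] -> [-3, 4]
  satisfied 1 clause(s); 5 remain; assigned so far: [6]
unit clause [3] forces x3=T; simplify:
  drop -3 from [-3, 4] -> [4]
  satisfied 1 clause(s); 4 remain; assigned so far: [3, 6]
unit clause [4] forces x4=T; simplify:
  drop -4 from [-4, 5] -> [5]
  satisfied 1 clause(s); 3 remain; assigned so far: [3, 4, 6]
unit clause [5] forces x5=T; simplify:
  satisfied 2 clause(s); 1 remain; assigned so far: [3, 4, 5, 6]
unit clause [-2] forces x2=F; simplify:
  satisfied 1 clause(s); 0 remain; assigned so far: [2, 3, 4, 5, 6]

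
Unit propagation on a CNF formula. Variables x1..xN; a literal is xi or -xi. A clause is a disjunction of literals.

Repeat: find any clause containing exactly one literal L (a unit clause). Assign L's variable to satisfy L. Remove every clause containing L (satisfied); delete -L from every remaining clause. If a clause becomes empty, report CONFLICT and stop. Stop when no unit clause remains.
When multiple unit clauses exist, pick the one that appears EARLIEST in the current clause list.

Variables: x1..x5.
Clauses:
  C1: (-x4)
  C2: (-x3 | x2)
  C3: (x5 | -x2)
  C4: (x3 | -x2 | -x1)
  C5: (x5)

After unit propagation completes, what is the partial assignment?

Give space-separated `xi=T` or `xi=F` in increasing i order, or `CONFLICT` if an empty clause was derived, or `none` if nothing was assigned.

Answer: x4=F x5=T

Derivation:
unit clause [-4] forces x4=F; simplify:
  satisfied 1 clause(s); 4 remain; assigned so far: [4]
unit clause [5] forces x5=T; simplify:
  satisfied 2 clause(s); 2 remain; assigned so far: [4, 5]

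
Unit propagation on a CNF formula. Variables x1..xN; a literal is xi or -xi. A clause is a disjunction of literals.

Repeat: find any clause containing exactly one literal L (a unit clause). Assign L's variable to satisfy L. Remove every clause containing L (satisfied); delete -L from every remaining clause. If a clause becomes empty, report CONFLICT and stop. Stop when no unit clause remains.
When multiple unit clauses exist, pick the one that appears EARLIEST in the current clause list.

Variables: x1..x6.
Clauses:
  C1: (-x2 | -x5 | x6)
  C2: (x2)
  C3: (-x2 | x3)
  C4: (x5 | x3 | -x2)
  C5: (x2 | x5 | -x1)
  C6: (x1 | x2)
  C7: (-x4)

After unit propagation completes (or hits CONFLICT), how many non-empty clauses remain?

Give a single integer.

unit clause [2] forces x2=T; simplify:
  drop -2 from [-2, -5, 6] -> [-5, 6]
  drop -2 from [-2, 3] -> [3]
  drop -2 from [5, 3, -2] -> [5, 3]
  satisfied 3 clause(s); 4 remain; assigned so far: [2]
unit clause [3] forces x3=T; simplify:
  satisfied 2 clause(s); 2 remain; assigned so far: [2, 3]
unit clause [-4] forces x4=F; simplify:
  satisfied 1 clause(s); 1 remain; assigned so far: [2, 3, 4]

Answer: 1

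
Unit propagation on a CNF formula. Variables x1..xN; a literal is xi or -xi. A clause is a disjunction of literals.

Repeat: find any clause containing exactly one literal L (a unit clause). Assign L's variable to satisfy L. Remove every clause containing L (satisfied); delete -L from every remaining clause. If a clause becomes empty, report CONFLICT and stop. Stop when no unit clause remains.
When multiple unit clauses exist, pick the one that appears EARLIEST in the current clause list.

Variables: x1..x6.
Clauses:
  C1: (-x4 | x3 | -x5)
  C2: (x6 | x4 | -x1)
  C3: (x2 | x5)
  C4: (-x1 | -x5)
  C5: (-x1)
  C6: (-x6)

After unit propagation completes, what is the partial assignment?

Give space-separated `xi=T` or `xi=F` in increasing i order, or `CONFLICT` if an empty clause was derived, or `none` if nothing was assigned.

unit clause [-1] forces x1=F; simplify:
  satisfied 3 clause(s); 3 remain; assigned so far: [1]
unit clause [-6] forces x6=F; simplify:
  satisfied 1 clause(s); 2 remain; assigned so far: [1, 6]

Answer: x1=F x6=F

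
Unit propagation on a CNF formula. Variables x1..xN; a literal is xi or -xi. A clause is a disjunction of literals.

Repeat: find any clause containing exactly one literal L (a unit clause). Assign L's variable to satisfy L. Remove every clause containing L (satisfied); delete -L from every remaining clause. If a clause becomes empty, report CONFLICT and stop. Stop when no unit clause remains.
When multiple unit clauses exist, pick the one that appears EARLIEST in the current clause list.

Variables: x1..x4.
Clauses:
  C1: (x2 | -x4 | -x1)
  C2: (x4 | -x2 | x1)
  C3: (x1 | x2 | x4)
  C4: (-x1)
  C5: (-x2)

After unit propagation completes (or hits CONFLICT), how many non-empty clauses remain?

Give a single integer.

Answer: 0

Derivation:
unit clause [-1] forces x1=F; simplify:
  drop 1 from [4, -2, 1] -> [4, -2]
  drop 1 from [1, 2, 4] -> [2, 4]
  satisfied 2 clause(s); 3 remain; assigned so far: [1]
unit clause [-2] forces x2=F; simplify:
  drop 2 from [2, 4] -> [4]
  satisfied 2 clause(s); 1 remain; assigned so far: [1, 2]
unit clause [4] forces x4=T; simplify:
  satisfied 1 clause(s); 0 remain; assigned so far: [1, 2, 4]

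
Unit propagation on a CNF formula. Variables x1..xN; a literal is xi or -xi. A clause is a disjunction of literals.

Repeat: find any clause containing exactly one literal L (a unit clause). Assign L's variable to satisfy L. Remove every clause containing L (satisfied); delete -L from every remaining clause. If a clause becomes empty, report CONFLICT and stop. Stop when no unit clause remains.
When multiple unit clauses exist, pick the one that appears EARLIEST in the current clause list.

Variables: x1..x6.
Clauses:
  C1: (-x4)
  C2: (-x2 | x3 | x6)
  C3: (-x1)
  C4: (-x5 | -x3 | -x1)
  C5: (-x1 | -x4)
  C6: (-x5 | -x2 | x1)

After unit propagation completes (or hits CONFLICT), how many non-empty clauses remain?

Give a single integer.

Answer: 2

Derivation:
unit clause [-4] forces x4=F; simplify:
  satisfied 2 clause(s); 4 remain; assigned so far: [4]
unit clause [-1] forces x1=F; simplify:
  drop 1 from [-5, -2, 1] -> [-5, -2]
  satisfied 2 clause(s); 2 remain; assigned so far: [1, 4]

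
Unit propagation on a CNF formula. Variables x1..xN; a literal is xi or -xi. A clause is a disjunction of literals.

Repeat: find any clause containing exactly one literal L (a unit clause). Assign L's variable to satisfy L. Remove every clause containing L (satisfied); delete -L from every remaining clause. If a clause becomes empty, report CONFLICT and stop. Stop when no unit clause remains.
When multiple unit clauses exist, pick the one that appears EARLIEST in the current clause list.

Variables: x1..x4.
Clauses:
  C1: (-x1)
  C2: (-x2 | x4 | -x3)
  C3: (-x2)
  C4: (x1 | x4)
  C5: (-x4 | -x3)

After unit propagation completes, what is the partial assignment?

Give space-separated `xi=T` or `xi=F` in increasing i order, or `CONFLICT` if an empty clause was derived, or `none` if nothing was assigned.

unit clause [-1] forces x1=F; simplify:
  drop 1 from [1, 4] -> [4]
  satisfied 1 clause(s); 4 remain; assigned so far: [1]
unit clause [-2] forces x2=F; simplify:
  satisfied 2 clause(s); 2 remain; assigned so far: [1, 2]
unit clause [4] forces x4=T; simplify:
  drop -4 from [-4, -3] -> [-3]
  satisfied 1 clause(s); 1 remain; assigned so far: [1, 2, 4]
unit clause [-3] forces x3=F; simplify:
  satisfied 1 clause(s); 0 remain; assigned so far: [1, 2, 3, 4]

Answer: x1=F x2=F x3=F x4=T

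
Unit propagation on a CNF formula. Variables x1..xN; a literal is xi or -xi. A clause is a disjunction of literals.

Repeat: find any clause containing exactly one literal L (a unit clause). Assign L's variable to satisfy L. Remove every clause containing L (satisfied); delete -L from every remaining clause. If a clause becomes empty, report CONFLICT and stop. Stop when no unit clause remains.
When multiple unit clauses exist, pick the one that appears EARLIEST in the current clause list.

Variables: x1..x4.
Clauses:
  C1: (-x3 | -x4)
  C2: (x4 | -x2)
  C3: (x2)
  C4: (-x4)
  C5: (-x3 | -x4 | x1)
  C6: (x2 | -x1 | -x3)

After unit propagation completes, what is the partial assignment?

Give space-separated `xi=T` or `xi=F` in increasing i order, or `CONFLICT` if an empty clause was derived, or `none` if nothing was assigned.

Answer: CONFLICT

Derivation:
unit clause [2] forces x2=T; simplify:
  drop -2 from [4, -2] -> [4]
  satisfied 2 clause(s); 4 remain; assigned so far: [2]
unit clause [4] forces x4=T; simplify:
  drop -4 from [-3, -4] -> [-3]
  drop -4 from [-4] -> [] (empty!)
  drop -4 from [-3, -4, 1] -> [-3, 1]
  satisfied 1 clause(s); 3 remain; assigned so far: [2, 4]
CONFLICT (empty clause)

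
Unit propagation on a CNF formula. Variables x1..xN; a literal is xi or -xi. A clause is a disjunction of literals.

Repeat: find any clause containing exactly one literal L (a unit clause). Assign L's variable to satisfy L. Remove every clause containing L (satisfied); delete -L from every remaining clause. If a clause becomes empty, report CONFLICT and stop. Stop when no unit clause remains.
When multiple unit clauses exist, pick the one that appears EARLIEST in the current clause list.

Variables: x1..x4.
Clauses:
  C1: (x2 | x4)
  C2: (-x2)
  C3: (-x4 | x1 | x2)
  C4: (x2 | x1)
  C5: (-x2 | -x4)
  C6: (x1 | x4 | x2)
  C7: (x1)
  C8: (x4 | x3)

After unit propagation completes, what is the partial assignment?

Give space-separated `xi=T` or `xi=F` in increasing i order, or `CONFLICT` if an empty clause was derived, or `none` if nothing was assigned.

unit clause [-2] forces x2=F; simplify:
  drop 2 from [2, 4] -> [4]
  drop 2 from [-4, 1, 2] -> [-4, 1]
  drop 2 from [2, 1] -> [1]
  drop 2 from [1, 4, 2] -> [1, 4]
  satisfied 2 clause(s); 6 remain; assigned so far: [2]
unit clause [4] forces x4=T; simplify:
  drop -4 from [-4, 1] -> [1]
  satisfied 3 clause(s); 3 remain; assigned so far: [2, 4]
unit clause [1] forces x1=T; simplify:
  satisfied 3 clause(s); 0 remain; assigned so far: [1, 2, 4]

Answer: x1=T x2=F x4=T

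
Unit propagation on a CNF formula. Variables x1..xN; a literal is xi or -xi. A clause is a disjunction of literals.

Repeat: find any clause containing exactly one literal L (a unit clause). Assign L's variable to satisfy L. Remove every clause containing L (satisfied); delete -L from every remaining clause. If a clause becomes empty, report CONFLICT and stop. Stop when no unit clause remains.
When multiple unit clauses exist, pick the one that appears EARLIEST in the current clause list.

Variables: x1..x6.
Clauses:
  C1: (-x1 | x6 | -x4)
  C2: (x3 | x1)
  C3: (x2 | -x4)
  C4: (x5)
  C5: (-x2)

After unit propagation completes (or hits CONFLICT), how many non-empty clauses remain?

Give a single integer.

unit clause [5] forces x5=T; simplify:
  satisfied 1 clause(s); 4 remain; assigned so far: [5]
unit clause [-2] forces x2=F; simplify:
  drop 2 from [2, -4] -> [-4]
  satisfied 1 clause(s); 3 remain; assigned so far: [2, 5]
unit clause [-4] forces x4=F; simplify:
  satisfied 2 clause(s); 1 remain; assigned so far: [2, 4, 5]

Answer: 1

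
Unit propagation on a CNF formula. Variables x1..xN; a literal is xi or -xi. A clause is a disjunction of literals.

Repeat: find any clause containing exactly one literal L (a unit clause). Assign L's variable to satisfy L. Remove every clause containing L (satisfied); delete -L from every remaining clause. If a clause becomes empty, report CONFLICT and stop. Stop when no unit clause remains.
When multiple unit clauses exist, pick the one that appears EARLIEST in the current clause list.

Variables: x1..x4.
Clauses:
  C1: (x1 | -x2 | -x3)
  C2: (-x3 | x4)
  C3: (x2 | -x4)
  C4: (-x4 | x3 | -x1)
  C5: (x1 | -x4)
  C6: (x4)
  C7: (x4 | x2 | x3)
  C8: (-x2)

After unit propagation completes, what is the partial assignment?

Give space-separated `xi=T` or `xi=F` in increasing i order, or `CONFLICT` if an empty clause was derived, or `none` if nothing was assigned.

unit clause [4] forces x4=T; simplify:
  drop -4 from [2, -4] -> [2]
  drop -4 from [-4, 3, -1] -> [3, -1]
  drop -4 from [1, -4] -> [1]
  satisfied 3 clause(s); 5 remain; assigned so far: [4]
unit clause [2] forces x2=T; simplify:
  drop -2 from [1, -2, -3] -> [1, -3]
  drop -2 from [-2] -> [] (empty!)
  satisfied 1 clause(s); 4 remain; assigned so far: [2, 4]
CONFLICT (empty clause)

Answer: CONFLICT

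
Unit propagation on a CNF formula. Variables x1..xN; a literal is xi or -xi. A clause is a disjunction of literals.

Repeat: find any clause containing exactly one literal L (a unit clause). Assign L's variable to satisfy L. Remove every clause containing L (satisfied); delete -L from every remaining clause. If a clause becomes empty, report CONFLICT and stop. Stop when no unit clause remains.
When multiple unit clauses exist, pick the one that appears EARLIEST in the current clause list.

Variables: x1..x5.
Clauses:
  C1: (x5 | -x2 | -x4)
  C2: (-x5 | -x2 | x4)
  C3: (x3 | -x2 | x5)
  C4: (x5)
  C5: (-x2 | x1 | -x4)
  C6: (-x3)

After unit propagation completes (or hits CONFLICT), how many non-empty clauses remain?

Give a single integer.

Answer: 2

Derivation:
unit clause [5] forces x5=T; simplify:
  drop -5 from [-5, -2, 4] -> [-2, 4]
  satisfied 3 clause(s); 3 remain; assigned so far: [5]
unit clause [-3] forces x3=F; simplify:
  satisfied 1 clause(s); 2 remain; assigned so far: [3, 5]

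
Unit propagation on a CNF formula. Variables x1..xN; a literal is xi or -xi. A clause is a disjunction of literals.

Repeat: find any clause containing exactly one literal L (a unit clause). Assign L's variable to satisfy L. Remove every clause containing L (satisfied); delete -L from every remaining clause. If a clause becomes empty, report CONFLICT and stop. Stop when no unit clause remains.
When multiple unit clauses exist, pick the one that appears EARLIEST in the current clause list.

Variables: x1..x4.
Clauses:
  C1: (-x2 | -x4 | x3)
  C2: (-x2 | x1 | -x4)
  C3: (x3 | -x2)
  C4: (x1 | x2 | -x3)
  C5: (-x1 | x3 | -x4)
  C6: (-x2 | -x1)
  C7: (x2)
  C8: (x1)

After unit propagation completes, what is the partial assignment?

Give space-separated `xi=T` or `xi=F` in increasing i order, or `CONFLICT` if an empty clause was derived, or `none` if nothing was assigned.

Answer: CONFLICT

Derivation:
unit clause [2] forces x2=T; simplify:
  drop -2 from [-2, -4, 3] -> [-4, 3]
  drop -2 from [-2, 1, -4] -> [1, -4]
  drop -2 from [3, -2] -> [3]
  drop -2 from [-2, -1] -> [-1]
  satisfied 2 clause(s); 6 remain; assigned so far: [2]
unit clause [3] forces x3=T; simplify:
  satisfied 3 clause(s); 3 remain; assigned so far: [2, 3]
unit clause [-1] forces x1=F; simplify:
  drop 1 from [1, -4] -> [-4]
  drop 1 from [1] -> [] (empty!)
  satisfied 1 clause(s); 2 remain; assigned so far: [1, 2, 3]
CONFLICT (empty clause)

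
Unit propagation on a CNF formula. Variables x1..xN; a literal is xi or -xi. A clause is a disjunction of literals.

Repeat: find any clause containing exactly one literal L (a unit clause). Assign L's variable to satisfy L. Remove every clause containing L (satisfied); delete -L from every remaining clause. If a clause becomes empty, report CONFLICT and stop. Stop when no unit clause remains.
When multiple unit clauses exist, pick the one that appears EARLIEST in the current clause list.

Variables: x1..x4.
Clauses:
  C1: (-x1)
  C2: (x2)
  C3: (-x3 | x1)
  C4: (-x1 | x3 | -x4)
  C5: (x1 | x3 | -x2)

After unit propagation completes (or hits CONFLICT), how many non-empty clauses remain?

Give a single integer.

unit clause [-1] forces x1=F; simplify:
  drop 1 from [-3, 1] -> [-3]
  drop 1 from [1, 3, -2] -> [3, -2]
  satisfied 2 clause(s); 3 remain; assigned so far: [1]
unit clause [2] forces x2=T; simplify:
  drop -2 from [3, -2] -> [3]
  satisfied 1 clause(s); 2 remain; assigned so far: [1, 2]
unit clause [-3] forces x3=F; simplify:
  drop 3 from [3] -> [] (empty!)
  satisfied 1 clause(s); 1 remain; assigned so far: [1, 2, 3]
CONFLICT (empty clause)

Answer: 0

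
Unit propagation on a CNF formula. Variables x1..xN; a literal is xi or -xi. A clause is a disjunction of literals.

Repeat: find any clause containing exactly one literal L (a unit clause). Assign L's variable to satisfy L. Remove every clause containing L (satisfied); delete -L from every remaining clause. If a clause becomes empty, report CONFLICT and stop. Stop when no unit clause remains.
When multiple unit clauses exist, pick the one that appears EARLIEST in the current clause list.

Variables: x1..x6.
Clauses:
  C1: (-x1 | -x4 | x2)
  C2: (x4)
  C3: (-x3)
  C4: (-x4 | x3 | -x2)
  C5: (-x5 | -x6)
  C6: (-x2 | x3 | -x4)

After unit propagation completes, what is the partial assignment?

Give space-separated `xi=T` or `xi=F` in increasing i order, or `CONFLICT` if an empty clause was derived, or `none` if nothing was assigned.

Answer: x1=F x2=F x3=F x4=T

Derivation:
unit clause [4] forces x4=T; simplify:
  drop -4 from [-1, -4, 2] -> [-1, 2]
  drop -4 from [-4, 3, -2] -> [3, -2]
  drop -4 from [-2, 3, -4] -> [-2, 3]
  satisfied 1 clause(s); 5 remain; assigned so far: [4]
unit clause [-3] forces x3=F; simplify:
  drop 3 from [3, -2] -> [-2]
  drop 3 from [-2, 3] -> [-2]
  satisfied 1 clause(s); 4 remain; assigned so far: [3, 4]
unit clause [-2] forces x2=F; simplify:
  drop 2 from [-1, 2] -> [-1]
  satisfied 2 clause(s); 2 remain; assigned so far: [2, 3, 4]
unit clause [-1] forces x1=F; simplify:
  satisfied 1 clause(s); 1 remain; assigned so far: [1, 2, 3, 4]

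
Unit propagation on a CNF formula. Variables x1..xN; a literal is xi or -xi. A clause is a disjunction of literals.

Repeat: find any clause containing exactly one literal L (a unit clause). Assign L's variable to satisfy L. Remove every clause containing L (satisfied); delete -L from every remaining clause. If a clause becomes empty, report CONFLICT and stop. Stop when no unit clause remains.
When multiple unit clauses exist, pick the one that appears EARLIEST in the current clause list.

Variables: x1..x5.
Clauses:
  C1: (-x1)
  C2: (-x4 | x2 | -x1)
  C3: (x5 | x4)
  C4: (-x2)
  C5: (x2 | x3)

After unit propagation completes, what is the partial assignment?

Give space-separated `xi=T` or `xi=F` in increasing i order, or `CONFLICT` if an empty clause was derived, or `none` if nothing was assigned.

Answer: x1=F x2=F x3=T

Derivation:
unit clause [-1] forces x1=F; simplify:
  satisfied 2 clause(s); 3 remain; assigned so far: [1]
unit clause [-2] forces x2=F; simplify:
  drop 2 from [2, 3] -> [3]
  satisfied 1 clause(s); 2 remain; assigned so far: [1, 2]
unit clause [3] forces x3=T; simplify:
  satisfied 1 clause(s); 1 remain; assigned so far: [1, 2, 3]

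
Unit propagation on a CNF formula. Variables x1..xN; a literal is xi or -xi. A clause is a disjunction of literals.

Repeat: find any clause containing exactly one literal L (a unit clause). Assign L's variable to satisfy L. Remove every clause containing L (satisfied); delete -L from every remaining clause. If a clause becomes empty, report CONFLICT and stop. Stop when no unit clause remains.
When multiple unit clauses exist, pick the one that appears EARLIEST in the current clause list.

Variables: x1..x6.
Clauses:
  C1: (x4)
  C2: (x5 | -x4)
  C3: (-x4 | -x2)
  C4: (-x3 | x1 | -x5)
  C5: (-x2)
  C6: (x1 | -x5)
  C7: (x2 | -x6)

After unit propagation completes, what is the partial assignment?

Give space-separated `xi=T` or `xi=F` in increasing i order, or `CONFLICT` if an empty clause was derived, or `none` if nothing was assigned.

unit clause [4] forces x4=T; simplify:
  drop -4 from [5, -4] -> [5]
  drop -4 from [-4, -2] -> [-2]
  satisfied 1 clause(s); 6 remain; assigned so far: [4]
unit clause [5] forces x5=T; simplify:
  drop -5 from [-3, 1, -5] -> [-3, 1]
  drop -5 from [1, -5] -> [1]
  satisfied 1 clause(s); 5 remain; assigned so far: [4, 5]
unit clause [-2] forces x2=F; simplify:
  drop 2 from [2, -6] -> [-6]
  satisfied 2 clause(s); 3 remain; assigned so far: [2, 4, 5]
unit clause [1] forces x1=T; simplify:
  satisfied 2 clause(s); 1 remain; assigned so far: [1, 2, 4, 5]
unit clause [-6] forces x6=F; simplify:
  satisfied 1 clause(s); 0 remain; assigned so far: [1, 2, 4, 5, 6]

Answer: x1=T x2=F x4=T x5=T x6=F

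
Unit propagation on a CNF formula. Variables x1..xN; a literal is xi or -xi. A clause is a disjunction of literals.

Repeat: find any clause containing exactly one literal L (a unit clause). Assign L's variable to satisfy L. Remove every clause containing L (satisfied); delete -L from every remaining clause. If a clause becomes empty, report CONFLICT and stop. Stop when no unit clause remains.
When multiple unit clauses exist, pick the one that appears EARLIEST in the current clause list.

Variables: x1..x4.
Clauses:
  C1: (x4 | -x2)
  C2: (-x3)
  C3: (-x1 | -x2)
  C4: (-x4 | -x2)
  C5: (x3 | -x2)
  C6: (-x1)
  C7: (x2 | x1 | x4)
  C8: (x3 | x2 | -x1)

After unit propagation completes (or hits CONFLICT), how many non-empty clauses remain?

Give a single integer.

unit clause [-3] forces x3=F; simplify:
  drop 3 from [3, -2] -> [-2]
  drop 3 from [3, 2, -1] -> [2, -1]
  satisfied 1 clause(s); 7 remain; assigned so far: [3]
unit clause [-2] forces x2=F; simplify:
  drop 2 from [2, 1, 4] -> [1, 4]
  drop 2 from [2, -1] -> [-1]
  satisfied 4 clause(s); 3 remain; assigned so far: [2, 3]
unit clause [-1] forces x1=F; simplify:
  drop 1 from [1, 4] -> [4]
  satisfied 2 clause(s); 1 remain; assigned so far: [1, 2, 3]
unit clause [4] forces x4=T; simplify:
  satisfied 1 clause(s); 0 remain; assigned so far: [1, 2, 3, 4]

Answer: 0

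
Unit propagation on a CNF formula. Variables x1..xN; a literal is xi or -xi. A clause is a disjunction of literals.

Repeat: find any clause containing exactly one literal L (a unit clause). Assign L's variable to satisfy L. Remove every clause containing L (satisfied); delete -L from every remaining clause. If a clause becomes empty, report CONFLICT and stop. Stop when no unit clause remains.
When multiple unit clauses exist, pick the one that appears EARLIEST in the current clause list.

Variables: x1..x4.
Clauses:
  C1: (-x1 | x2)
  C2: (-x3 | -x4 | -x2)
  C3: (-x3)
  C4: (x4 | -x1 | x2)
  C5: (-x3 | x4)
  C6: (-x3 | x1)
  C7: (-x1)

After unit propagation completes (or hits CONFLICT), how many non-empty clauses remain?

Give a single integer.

unit clause [-3] forces x3=F; simplify:
  satisfied 4 clause(s); 3 remain; assigned so far: [3]
unit clause [-1] forces x1=F; simplify:
  satisfied 3 clause(s); 0 remain; assigned so far: [1, 3]

Answer: 0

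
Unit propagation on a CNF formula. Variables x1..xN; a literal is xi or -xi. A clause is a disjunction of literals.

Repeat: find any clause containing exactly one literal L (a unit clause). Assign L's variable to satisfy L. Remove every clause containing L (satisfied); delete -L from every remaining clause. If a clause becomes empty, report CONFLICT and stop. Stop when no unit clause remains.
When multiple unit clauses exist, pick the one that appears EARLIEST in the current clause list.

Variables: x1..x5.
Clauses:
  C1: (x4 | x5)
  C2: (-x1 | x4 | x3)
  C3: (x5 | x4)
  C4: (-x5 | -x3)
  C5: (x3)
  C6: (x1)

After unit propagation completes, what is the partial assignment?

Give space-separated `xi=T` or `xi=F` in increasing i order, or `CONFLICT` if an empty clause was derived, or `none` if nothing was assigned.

Answer: x1=T x3=T x4=T x5=F

Derivation:
unit clause [3] forces x3=T; simplify:
  drop -3 from [-5, -3] -> [-5]
  satisfied 2 clause(s); 4 remain; assigned so far: [3]
unit clause [-5] forces x5=F; simplify:
  drop 5 from [4, 5] -> [4]
  drop 5 from [5, 4] -> [4]
  satisfied 1 clause(s); 3 remain; assigned so far: [3, 5]
unit clause [4] forces x4=T; simplify:
  satisfied 2 clause(s); 1 remain; assigned so far: [3, 4, 5]
unit clause [1] forces x1=T; simplify:
  satisfied 1 clause(s); 0 remain; assigned so far: [1, 3, 4, 5]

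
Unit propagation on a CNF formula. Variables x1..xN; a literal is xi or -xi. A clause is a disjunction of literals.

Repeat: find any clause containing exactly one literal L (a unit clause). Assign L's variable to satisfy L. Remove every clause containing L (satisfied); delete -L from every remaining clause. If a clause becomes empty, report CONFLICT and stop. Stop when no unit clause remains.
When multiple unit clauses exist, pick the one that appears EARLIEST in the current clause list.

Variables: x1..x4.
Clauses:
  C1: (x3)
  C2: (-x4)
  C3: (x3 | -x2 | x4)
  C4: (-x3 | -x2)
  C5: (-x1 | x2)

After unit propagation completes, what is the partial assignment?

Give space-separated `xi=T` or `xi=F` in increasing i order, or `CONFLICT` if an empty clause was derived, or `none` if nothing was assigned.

unit clause [3] forces x3=T; simplify:
  drop -3 from [-3, -2] -> [-2]
  satisfied 2 clause(s); 3 remain; assigned so far: [3]
unit clause [-4] forces x4=F; simplify:
  satisfied 1 clause(s); 2 remain; assigned so far: [3, 4]
unit clause [-2] forces x2=F; simplify:
  drop 2 from [-1, 2] -> [-1]
  satisfied 1 clause(s); 1 remain; assigned so far: [2, 3, 4]
unit clause [-1] forces x1=F; simplify:
  satisfied 1 clause(s); 0 remain; assigned so far: [1, 2, 3, 4]

Answer: x1=F x2=F x3=T x4=F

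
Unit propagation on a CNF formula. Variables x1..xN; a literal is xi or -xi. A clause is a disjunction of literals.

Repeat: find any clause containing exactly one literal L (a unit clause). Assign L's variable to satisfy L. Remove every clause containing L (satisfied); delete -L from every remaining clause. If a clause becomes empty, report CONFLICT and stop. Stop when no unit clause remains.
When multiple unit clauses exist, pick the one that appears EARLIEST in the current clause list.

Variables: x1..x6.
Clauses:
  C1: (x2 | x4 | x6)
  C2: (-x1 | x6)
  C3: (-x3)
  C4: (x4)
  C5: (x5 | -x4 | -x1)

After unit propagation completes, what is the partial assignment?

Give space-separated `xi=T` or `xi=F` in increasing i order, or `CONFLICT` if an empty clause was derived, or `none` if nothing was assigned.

Answer: x3=F x4=T

Derivation:
unit clause [-3] forces x3=F; simplify:
  satisfied 1 clause(s); 4 remain; assigned so far: [3]
unit clause [4] forces x4=T; simplify:
  drop -4 from [5, -4, -1] -> [5, -1]
  satisfied 2 clause(s); 2 remain; assigned so far: [3, 4]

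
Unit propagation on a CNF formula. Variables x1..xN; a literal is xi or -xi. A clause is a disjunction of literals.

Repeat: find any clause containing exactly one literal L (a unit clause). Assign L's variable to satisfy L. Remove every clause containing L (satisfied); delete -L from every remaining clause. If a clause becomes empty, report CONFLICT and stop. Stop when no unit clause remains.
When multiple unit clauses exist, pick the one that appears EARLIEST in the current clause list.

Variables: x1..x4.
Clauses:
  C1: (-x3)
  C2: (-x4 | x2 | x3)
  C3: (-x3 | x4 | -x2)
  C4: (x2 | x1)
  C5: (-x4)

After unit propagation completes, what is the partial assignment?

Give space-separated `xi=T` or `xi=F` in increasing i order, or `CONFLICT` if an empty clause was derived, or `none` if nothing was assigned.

unit clause [-3] forces x3=F; simplify:
  drop 3 from [-4, 2, 3] -> [-4, 2]
  satisfied 2 clause(s); 3 remain; assigned so far: [3]
unit clause [-4] forces x4=F; simplify:
  satisfied 2 clause(s); 1 remain; assigned so far: [3, 4]

Answer: x3=F x4=F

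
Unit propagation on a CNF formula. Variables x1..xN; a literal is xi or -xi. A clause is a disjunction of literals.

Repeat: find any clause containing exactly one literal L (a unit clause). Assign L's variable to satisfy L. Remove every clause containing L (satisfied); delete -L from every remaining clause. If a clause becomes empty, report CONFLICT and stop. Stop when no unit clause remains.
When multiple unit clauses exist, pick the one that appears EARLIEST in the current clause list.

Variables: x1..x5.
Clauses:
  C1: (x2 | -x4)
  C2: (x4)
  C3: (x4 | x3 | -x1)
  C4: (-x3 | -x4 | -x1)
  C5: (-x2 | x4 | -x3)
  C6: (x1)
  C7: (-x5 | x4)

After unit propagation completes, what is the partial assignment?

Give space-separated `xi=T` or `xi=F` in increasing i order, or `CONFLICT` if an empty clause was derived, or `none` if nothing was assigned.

unit clause [4] forces x4=T; simplify:
  drop -4 from [2, -4] -> [2]
  drop -4 from [-3, -4, -1] -> [-3, -1]
  satisfied 4 clause(s); 3 remain; assigned so far: [4]
unit clause [2] forces x2=T; simplify:
  satisfied 1 clause(s); 2 remain; assigned so far: [2, 4]
unit clause [1] forces x1=T; simplify:
  drop -1 from [-3, -1] -> [-3]
  satisfied 1 clause(s); 1 remain; assigned so far: [1, 2, 4]
unit clause [-3] forces x3=F; simplify:
  satisfied 1 clause(s); 0 remain; assigned so far: [1, 2, 3, 4]

Answer: x1=T x2=T x3=F x4=T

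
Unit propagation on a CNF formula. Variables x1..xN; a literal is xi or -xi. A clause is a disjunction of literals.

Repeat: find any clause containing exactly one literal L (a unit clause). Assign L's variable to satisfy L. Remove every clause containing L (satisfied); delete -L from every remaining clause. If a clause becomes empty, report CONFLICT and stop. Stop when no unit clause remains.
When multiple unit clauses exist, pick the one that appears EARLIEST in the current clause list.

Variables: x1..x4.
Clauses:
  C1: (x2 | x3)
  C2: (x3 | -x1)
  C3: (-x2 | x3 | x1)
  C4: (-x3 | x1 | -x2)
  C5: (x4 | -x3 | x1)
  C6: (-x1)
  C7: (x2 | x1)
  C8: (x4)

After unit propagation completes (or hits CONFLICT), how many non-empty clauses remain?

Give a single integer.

Answer: 2

Derivation:
unit clause [-1] forces x1=F; simplify:
  drop 1 from [-2, 3, 1] -> [-2, 3]
  drop 1 from [-3, 1, -2] -> [-3, -2]
  drop 1 from [4, -3, 1] -> [4, -3]
  drop 1 from [2, 1] -> [2]
  satisfied 2 clause(s); 6 remain; assigned so far: [1]
unit clause [2] forces x2=T; simplify:
  drop -2 from [-2, 3] -> [3]
  drop -2 from [-3, -2] -> [-3]
  satisfied 2 clause(s); 4 remain; assigned so far: [1, 2]
unit clause [3] forces x3=T; simplify:
  drop -3 from [-3] -> [] (empty!)
  drop -3 from [4, -3] -> [4]
  satisfied 1 clause(s); 3 remain; assigned so far: [1, 2, 3]
CONFLICT (empty clause)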